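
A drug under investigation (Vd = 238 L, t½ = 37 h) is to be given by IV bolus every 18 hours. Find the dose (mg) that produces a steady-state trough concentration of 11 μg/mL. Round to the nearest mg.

1050 mg

τ/t½ = 18/37 ≈ 0.48649, so f = (1/2)^(18/37) ≈ 0.713761.
Cmin,ss = (D/Vd)·f/(1−f), so D = Cmin,ss·Vd·(1−f)/f.
D = 11 × 238 × (1−f)/f ≈ 11 × 238 × 0.40103 ≈ 1049.90 mg.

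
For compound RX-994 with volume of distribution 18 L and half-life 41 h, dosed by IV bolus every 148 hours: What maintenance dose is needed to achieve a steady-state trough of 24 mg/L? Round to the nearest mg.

τ/t½ = 148/41 ≈ 3.6098, so f = (1/2)^(148/41) ≈ 0.081913.
Cmin,ss = (D/Vd)·f/(1−f), so D = Cmin,ss·Vd·(1−f)/f.
D = 24 × 18 × (1−f)/f ≈ 24 × 18 × 11.20807 ≈ 4841.89 mg.

4842 mg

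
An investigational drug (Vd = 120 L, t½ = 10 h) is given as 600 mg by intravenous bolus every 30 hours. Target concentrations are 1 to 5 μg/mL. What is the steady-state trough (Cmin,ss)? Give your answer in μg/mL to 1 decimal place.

0.7 μg/mL

The dosing interval is 3 half-lives, so f = 2^(−3) = 0.125.
At steady state, R = 1/(1 − 0.125) = 8/7.
Single-dose peak C₀ = D/Vd = 600/120 = 5 μg/mL.
Steady-state peak Cmax,ss = C₀·R = 5 × 8/7 ≈ 5.714 μg/mL.
Steady-state trough Cmin,ss = Cmax,ss·f ≈ 5.714 × 0.125 ≈ 0.714 μg/mL.
Trough 0.7 μg/mL vs MEC 1 μg/mL: subtherapeutic.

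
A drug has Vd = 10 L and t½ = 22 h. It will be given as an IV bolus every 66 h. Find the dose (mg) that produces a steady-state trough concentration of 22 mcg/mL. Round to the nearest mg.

τ/t½ = 66/22 ≈ 3, so f = (1/2)^(66/22) ≈ 0.125000.
Cmin,ss = (D/Vd)·f/(1−f), so D = Cmin,ss·Vd·(1−f)/f.
D = 22 × 10 × (1−f)/f ≈ 22 × 10 × 7.00000 ≈ 1540.00 mg.

1540 mg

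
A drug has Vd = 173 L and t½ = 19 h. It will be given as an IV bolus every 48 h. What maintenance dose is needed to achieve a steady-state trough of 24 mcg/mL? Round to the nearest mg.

τ/t½ = 48/19 ≈ 2.5263, so f = (1/2)^(48/19) ≈ 0.173581.
Cmin,ss = (D/Vd)·f/(1−f), so D = Cmin,ss·Vd·(1−f)/f.
D = 24 × 173 × (1−f)/f ≈ 24 × 173 × 4.76100 ≈ 19767.67 mg.

19768 mg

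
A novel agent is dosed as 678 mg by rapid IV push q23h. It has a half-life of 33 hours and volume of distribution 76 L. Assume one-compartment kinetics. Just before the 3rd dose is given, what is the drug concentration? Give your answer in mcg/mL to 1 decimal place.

8.9 mcg/mL

f = (1/2)^(τ/t½) = (1/2)^(23/33) ≈ 0.6169.
C₀ = D/Vd = 678/76 ≈ 8.921 mcg/mL.
Before the 3rd dose, 2 doses have been given. Superposition: Cmin = C₀·(f + f²).
≈ 8.921 × (0.6169 + 0.3806) ≈ 8.921 × 0.9975 ≈ 8.899 mcg/mL.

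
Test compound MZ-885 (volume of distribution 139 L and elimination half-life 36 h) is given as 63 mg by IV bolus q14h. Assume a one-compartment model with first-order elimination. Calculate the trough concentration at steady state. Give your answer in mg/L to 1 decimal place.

k = ln2/t½ = ln2/36 ≈ 0.019254 h⁻¹; fraction remaining f = e^(−kτ) = e^(−0.019254×14) ≈ 0.7637.
Each bolus raises the concentration by D/Vd = 63/139 ≈ 0.453 mg/L.
Steady-state trough Cmin,ss = C₀·f/(1−f) ≈ 0.453 × 0.7637/0.2363 ≈ 1.464 mg/L.

1.5 mg/L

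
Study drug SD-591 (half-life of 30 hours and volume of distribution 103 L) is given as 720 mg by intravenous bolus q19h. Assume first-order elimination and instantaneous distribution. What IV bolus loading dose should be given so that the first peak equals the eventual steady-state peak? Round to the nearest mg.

f = (1/2)^(19/30) ≈ 0.644685; accumulation ratio R = 1/(1−f) ≈ 2.81440.
Loading dose to hit Cmax,ss on first dose: D_load = D_maint·R ≈ 720 × 2.81440 ≈ 2026.37 mg.

2026 mg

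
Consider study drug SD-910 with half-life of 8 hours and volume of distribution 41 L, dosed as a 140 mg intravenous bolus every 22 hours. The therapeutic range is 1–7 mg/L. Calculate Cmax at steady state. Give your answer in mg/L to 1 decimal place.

4.0 mg/L

τ/t½ = 22/8 ≈ 2.75, so fraction remaining f = (1/2)^(22/8) ≈ 0.1487.
At steady state, accumulation factor R = 1/(1 − e^(−kτ)) ≈ 1.1747.
Single-dose peak C₀ = D/Vd = 140/41 ≈ 3.415 mg/L.
Cmax,ss = C₀/(1 − f) ≈ 3.415/0.8513 ≈ 4.012 mg/L.
Peak 4.0 mg/L vs MTC 7 mg/L: below toxic threshold.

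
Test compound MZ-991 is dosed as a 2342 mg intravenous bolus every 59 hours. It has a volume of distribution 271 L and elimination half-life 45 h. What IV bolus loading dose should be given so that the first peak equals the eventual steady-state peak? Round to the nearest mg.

f = (1/2)^(59/45) ≈ 0.403010; accumulation ratio R = 1/(1−f) ≈ 1.67507.
Loading dose to hit Cmax,ss on first dose: D_load = D_maint·R ≈ 2342 × 1.67507 ≈ 3923.01 mg.

3923 mg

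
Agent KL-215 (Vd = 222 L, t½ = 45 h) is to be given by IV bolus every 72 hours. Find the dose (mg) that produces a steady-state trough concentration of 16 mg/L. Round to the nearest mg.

7216 mg

τ/t½ = 72/45 ≈ 1.6, so f = (1/2)^(72/45) ≈ 0.329877.
Cmin,ss = (D/Vd)·f/(1−f), so D = Cmin,ss·Vd·(1−f)/f.
D = 16 × 222 × (1−f)/f ≈ 16 × 222 × 2.03143 ≈ 7215.64 mg.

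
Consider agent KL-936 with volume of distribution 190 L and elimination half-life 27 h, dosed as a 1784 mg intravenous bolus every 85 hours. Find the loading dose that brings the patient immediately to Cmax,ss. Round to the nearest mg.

2011 mg

f = (1/2)^(85/27) ≈ 0.112801; accumulation ratio R = 1/(1−f) ≈ 1.12714.
Loading dose to hit Cmax,ss on first dose: D_load = D_maint·R ≈ 1784 × 1.12714 ≈ 2010.82 mg.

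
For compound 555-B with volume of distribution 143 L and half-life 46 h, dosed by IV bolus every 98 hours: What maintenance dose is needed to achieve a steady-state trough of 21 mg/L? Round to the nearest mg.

τ/t½ = 98/46 ≈ 2.1304, so f = (1/2)^(98/46) ≈ 0.228389.
Cmin,ss = (D/Vd)·f/(1−f), so D = Cmin,ss·Vd·(1−f)/f.
D = 21 × 143 × (1−f)/f ≈ 21 × 143 × 3.37849 ≈ 10145.61 mg.

10146 mg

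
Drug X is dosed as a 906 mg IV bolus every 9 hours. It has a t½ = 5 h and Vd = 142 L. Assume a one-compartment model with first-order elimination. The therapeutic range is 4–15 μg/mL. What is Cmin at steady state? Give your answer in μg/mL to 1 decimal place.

2.6 μg/mL

k = ln2/t½ = ln2/5 ≈ 0.138629 h⁻¹; fraction remaining f = e^(−kτ) = e^(−0.138629×9) ≈ 0.2872.
Single-dose peak C₀ = D/Vd = 906/142 ≈ 6.380 μg/mL.
Steady-state trough Cmin,ss = C₀·f/(1−f) ≈ 6.380 × 0.2872/0.7128 ≈ 2.571 μg/mL.
Trough 2.6 μg/mL vs MEC 4 μg/mL: subtherapeutic.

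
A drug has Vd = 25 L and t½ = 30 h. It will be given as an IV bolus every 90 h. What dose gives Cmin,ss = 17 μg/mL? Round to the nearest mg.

τ/t½ = 90/30 ≈ 3, so f = (1/2)^(90/30) ≈ 0.125000.
Cmin,ss = (D/Vd)·f/(1−f), so D = Cmin,ss·Vd·(1−f)/f.
D = 17 × 25 × (1−f)/f ≈ 17 × 25 × 7.00000 ≈ 2975.00 mg.

2975 mg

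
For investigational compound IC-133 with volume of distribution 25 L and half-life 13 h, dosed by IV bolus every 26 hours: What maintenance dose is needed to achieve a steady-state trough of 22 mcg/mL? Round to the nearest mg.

τ/t½ = 26/13 ≈ 2, so f = (1/2)^(26/13) ≈ 0.250000.
Cmin,ss = (D/Vd)·f/(1−f), so D = Cmin,ss·Vd·(1−f)/f.
D = 22 × 25 × (1−f)/f ≈ 22 × 25 × 3.00000 ≈ 1650.00 mg.

1650 mg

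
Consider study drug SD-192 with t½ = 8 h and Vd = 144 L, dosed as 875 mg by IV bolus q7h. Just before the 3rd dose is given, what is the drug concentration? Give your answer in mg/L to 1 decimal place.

f = (1/2)^(τ/t½) = (1/2)^(7/8) ≈ 0.5453.
C₀ = D/Vd = 875/144 ≈ 6.076 mg/L.
Before the 3rd dose, 2 doses have been given. Superposition: Cmin = C₀·(f + f²).
≈ 6.076 × (0.5453 + 0.2974) ≈ 6.076 × 0.8427 ≈ 5.120 mg/L.

5.1 mg/L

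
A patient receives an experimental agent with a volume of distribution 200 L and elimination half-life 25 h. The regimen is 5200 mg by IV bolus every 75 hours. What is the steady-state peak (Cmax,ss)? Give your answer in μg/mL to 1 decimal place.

29.7 μg/mL

The dosing interval is 3 half-lives, so f = 2^(−3) = 0.125.
Accumulation ratio R = 1/(1 − f) = 1/0.875 = 8/7.
Single-dose peak C₀ = D/Vd = 5200/200 = 26 μg/mL.
Steady-state peak Cmax,ss = C₀·R = 26 × 8/7 ≈ 29.714 μg/mL.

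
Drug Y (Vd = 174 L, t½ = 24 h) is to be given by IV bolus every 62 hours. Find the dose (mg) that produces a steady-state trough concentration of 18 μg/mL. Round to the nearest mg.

15639 mg

τ/t½ = 62/24 ≈ 2.5833, so f = (1/2)^(62/24) ≈ 0.166855.
Cmin,ss = (D/Vd)·f/(1−f), so D = Cmin,ss·Vd·(1−f)/f.
D = 18 × 174 × (1−f)/f ≈ 18 × 174 × 4.99323 ≈ 15638.80 mg.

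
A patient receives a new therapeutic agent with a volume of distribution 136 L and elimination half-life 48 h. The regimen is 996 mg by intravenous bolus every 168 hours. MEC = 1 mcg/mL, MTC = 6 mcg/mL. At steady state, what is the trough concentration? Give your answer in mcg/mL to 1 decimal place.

Over one 168-h interval, 168/48 ≈ 3.5 half-lives elapse, leaving f ≈ 0.0884 of each dose.
Single-dose peak C₀ = D/Vd = 996/136 ≈ 7.324 mcg/mL.
Steady-state trough Cmin,ss = C₀·f/(1−f) ≈ 7.324 × 0.0884/0.9116 ≈ 0.710 mcg/mL.
Trough 0.7 mcg/mL vs MEC 1 mcg/mL: subtherapeutic.

0.7 mcg/mL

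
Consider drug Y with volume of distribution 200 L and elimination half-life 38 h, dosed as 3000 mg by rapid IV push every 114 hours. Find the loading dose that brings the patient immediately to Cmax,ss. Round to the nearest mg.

f = (1/2)^(114/38) ≈ 0.125000; accumulation ratio R = 1/(1−f) ≈ 1.14286.
Loading dose to hit Cmax,ss on first dose: D_load = D_maint·R ≈ 3000 × 1.14286 ≈ 3428.58 mg.

3429 mg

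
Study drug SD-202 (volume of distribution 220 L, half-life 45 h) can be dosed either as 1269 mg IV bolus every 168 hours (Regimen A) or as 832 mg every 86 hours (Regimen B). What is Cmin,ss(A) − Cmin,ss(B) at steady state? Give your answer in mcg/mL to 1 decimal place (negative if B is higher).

-0.9 mcg/mL

Regimen A: f = (1/2)^(168/45) ≈ 0.0752; Cmin,ss = (1269/220)·f/(1−f) ≈ 0.469 mcg/mL.
Regimen B: f = (1/2)^(86/45) ≈ 0.2659; Cmin,ss = (832/220)·f/(1−f) ≈ 1.370 mcg/mL.
Difference ≈ 0.469 − 1.370 ≈ -0.901 mcg/mL.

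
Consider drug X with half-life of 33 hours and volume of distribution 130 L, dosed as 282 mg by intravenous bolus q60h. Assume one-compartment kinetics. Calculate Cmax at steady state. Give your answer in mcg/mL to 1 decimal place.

3.0 mcg/mL

τ/t½ = 60/33 ≈ 1.8182, so fraction remaining f = (1/2)^(60/33) ≈ 0.2836.
Accumulation ratio R = 1/(1 − f) ≈ 1/0.7164 ≈ 1.3959.
Single-dose peak C₀ = D/Vd = 282/130 ≈ 2.169 mcg/mL.
Steady-state peak Cmax,ss = C₀·R ≈ 2.169 × 1.3959 ≈ 3.028 mcg/mL.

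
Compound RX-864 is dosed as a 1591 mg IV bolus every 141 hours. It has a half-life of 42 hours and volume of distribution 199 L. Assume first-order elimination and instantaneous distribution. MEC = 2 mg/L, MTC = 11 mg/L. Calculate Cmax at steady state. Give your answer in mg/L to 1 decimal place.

τ/t½ = 141/42 ≈ 3.3571, so fraction remaining f = (1/2)^(141/42) ≈ 0.0976.
At steady state, accumulation factor R = 1/(1 − e^(−kτ)) ≈ 1.1082.
Single-dose peak C₀ = D/Vd = 1591/199 ≈ 7.995 mg/L.
Cmax,ss = C₀/(1 − f) ≈ 7.995/0.9024 ≈ 8.860 mg/L.
Peak 8.9 mg/L vs MTC 11 mg/L: below toxic threshold.

8.9 mg/L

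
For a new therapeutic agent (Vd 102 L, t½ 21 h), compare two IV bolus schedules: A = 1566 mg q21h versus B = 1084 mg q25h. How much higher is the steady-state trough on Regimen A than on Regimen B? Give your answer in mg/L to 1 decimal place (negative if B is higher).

Regimen A: f = (1/2)^(21/21) ≈ 0.5000; Cmin,ss = (1566/102)·f/(1−f) ≈ 15.353 mg/L.
Regimen B: f = (1/2)^(25/21) ≈ 0.4382; Cmin,ss = (1084/102)·f/(1−f) ≈ 8.289 mg/L.
Difference ≈ 15.353 − 8.289 ≈ 7.064 mg/L.

7.1 mg/L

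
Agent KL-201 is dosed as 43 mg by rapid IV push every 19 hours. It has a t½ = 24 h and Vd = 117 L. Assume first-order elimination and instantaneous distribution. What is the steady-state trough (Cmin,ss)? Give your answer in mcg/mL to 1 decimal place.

0.5 mcg/mL

Over one 19-h interval, 19/24 ≈ 0.79167 half-lives elapse, leaving f ≈ 0.5777 of each dose.
Each bolus raises the concentration by D/Vd = 43/117 ≈ 0.368 mcg/mL.
Steady-state trough Cmin,ss = C₀·f/(1−f) ≈ 0.368 × 0.5777/0.4223 ≈ 0.503 mcg/mL.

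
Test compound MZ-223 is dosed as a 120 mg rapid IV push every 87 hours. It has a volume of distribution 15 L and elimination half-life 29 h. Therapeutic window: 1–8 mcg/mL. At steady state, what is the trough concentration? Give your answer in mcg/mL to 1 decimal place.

1.1 mcg/mL

The dosing interval is 3 half-lives, so f = 2^(−3) = 0.125.
Accumulation ratio R = 1/(1 − f) = 1/0.875 = 8/7.
Single-dose peak C₀ = D/Vd = 120/15 = 8 mcg/mL.
Steady-state peak Cmax,ss = C₀·R = 8 × 8/7 ≈ 9.143 mcg/mL.
Steady-state trough Cmin,ss = Cmax,ss·f ≈ 9.143 × 0.125 ≈ 1.143 mcg/mL.
Trough 1.1 mcg/mL vs MEC 1 mcg/mL: adequate.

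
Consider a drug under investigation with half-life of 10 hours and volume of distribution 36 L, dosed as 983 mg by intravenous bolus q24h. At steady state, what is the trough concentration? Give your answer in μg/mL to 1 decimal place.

6.4 μg/mL

Over one 24-h interval, 24/10 ≈ 2.4 half-lives elapse, leaving f ≈ 0.1895 of each dose.
At steady state, accumulation factor R = 1/(1 − e^(−kτ)) ≈ 1.2338.
Single-dose peak C₀ = D/Vd = 983/36 ≈ 27.306 μg/mL.
Cmax,ss = C₀/(1 − f) ≈ 27.306/0.8105 ≈ 33.690 μg/mL.
One interval later, Cmin,ss = Cmax,ss·e^(−kτ) ≈ 33.690 × 0.1895 ≈ 6.384 μg/mL.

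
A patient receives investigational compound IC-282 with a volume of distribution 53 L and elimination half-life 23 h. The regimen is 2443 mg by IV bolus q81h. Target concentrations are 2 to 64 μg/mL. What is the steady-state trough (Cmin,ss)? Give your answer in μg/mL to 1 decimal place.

Over one 81-h interval, 81/23 ≈ 3.5217 half-lives elapse, leaving f ≈ 0.0871 of each dose.
Accumulation ratio R = 1/(1 − f) ≈ 1/0.9129 ≈ 1.0954.
Each bolus raises the concentration by D/Vd = 2443/53 ≈ 46.094 μg/mL.
Steady-state peak Cmax,ss = C₀·R ≈ 46.094 × 1.0954 ≈ 50.491 μg/mL.
Steady-state trough Cmin,ss = Cmax,ss·f ≈ 50.491 × 0.0871 ≈ 4.398 μg/mL.
Trough 4.4 μg/mL vs MEC 2 μg/mL: adequate.

4.4 μg/mL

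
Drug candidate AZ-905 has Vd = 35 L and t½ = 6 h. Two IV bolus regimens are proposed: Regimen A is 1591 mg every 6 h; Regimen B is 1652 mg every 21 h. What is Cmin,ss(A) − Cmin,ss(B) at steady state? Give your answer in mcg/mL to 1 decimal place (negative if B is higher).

Regimen A: f = (1/2)^(6/6) ≈ 0.5000; Cmin,ss = (1591/35)·f/(1−f) ≈ 45.457 mcg/mL.
Regimen B: f = (1/2)^(21/6) ≈ 0.0884; Cmin,ss = (1652/35)·f/(1−f) ≈ 4.577 mcg/mL.
Difference ≈ 45.457 − 4.577 ≈ 40.880 mcg/mL.

40.9 mcg/mL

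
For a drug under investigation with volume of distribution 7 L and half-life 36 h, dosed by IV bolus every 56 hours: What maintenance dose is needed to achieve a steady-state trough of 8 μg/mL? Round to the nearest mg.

τ/t½ = 56/36 ≈ 1.5556, so f = (1/2)^(56/36) ≈ 0.340198.
Cmin,ss = (D/Vd)·f/(1−f), so D = Cmin,ss·Vd·(1−f)/f.
D = 8 × 7 × (1−f)/f ≈ 8 × 7 × 1.93946 ≈ 108.61 mg.

109 mg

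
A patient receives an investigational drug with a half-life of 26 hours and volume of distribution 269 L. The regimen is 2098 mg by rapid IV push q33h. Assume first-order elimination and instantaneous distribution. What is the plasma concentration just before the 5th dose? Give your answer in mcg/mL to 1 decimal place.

f = (1/2)^(τ/t½) = (1/2)^(33/26) ≈ 0.4149.
C₀ = D/Vd = 2098/269 ≈ 7.799 mcg/mL.
Before the 5th dose, 4 doses have been given. Superposition: Cmin = C₀·(f + f² + … + f^4).
≈ 7.799 × (0.4149 + 0.1721 + 0.0714 + 0.0296) ≈ 7.799 × 0.6880 ≈ 5.366 mcg/mL.

5.4 mcg/mL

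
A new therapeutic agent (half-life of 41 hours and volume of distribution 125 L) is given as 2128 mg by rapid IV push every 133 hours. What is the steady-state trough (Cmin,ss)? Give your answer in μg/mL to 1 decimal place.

k = ln2/t½ = ln2/41 ≈ 0.016906 h⁻¹; fraction remaining f = e^(−kτ) = e^(−0.016906×133) ≈ 0.1056.
Each bolus raises the concentration by D/Vd = 2128/125 ≈ 17.024 μg/mL.
Steady-state trough Cmin,ss = C₀·f/(1−f) ≈ 17.024 × 0.1056/0.8944 ≈ 2.010 μg/mL.

2.0 μg/mL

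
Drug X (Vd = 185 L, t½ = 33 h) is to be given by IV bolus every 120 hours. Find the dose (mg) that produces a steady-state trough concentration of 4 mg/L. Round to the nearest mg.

τ/t½ = 120/33 ≈ 3.6364, so f = (1/2)^(120/33) ≈ 0.080417.
Cmin,ss = (D/Vd)·f/(1−f), so D = Cmin,ss·Vd·(1−f)/f.
D = 4 × 185 × (1−f)/f ≈ 4 × 185 × 11.43518 ≈ 8462.03 mg.

8462 mg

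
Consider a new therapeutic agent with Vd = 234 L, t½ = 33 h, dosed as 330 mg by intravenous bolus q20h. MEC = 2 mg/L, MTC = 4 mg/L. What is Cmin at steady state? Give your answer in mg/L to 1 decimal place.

k = ln2/t½ = ln2/33 ≈ 0.021004 h⁻¹; fraction remaining f = e^(−kτ) = e^(−0.021004×20) ≈ 0.6570.
Each bolus raises the concentration by D/Vd = 330/234 ≈ 1.410 mg/L.
Steady-state trough Cmin,ss = C₀·f/(1−f) ≈ 1.410 × 0.6570/0.3430 ≈ 2.701 mg/L.
Trough 2.7 mg/L vs MEC 2 mg/L: adequate.

2.7 mg/L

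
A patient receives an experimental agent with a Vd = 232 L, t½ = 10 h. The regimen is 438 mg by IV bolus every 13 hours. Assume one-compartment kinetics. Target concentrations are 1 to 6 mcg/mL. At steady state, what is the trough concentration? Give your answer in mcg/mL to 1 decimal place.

1.3 mcg/mL

k = ln2/t½ = ln2/10 ≈ 0.069315 h⁻¹; fraction remaining f = e^(−kτ) = e^(−0.069315×13) ≈ 0.4061.
At steady state, accumulation factor R = 1/(1 − e^(−kτ)) ≈ 1.6838.
Single-dose peak C₀ = D/Vd = 438/232 ≈ 1.888 mcg/mL.
Cmax,ss = C₀/(1 − f) ≈ 1.888/0.5939 ≈ 3.179 mcg/mL.
Steady-state trough Cmin,ss = Cmax,ss·f ≈ 3.179 × 0.4061 ≈ 1.291 mcg/mL.
Trough 1.3 mcg/mL vs MEC 1 mcg/mL: adequate.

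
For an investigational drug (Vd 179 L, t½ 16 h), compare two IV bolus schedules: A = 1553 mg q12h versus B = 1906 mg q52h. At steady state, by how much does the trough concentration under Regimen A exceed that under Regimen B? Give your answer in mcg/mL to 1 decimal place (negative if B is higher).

11.5 mcg/mL

Regimen A: f = (1/2)^(12/16) ≈ 0.5946; Cmin,ss = (1553/179)·f/(1−f) ≈ 12.725 mcg/mL.
Regimen B: f = (1/2)^(52/16) ≈ 0.1051; Cmin,ss = (1906/179)·f/(1−f) ≈ 1.251 mcg/mL.
Difference ≈ 12.725 − 1.251 ≈ 11.474 mcg/mL.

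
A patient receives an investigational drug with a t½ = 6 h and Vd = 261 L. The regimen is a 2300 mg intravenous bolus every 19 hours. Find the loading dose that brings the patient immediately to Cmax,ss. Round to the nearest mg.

f = (1/2)^(19/6) ≈ 0.111362; accumulation ratio R = 1/(1−f) ≈ 1.12532.
Loading dose to hit Cmax,ss on first dose: D_load = D_maint·R ≈ 2300 × 1.12532 ≈ 2588.24 mg.

2588 mg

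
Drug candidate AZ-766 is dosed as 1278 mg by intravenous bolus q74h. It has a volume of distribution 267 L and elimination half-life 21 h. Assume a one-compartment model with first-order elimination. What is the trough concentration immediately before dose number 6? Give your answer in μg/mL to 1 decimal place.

0.5 μg/mL

f = (1/2)^(τ/t½) = (1/2)^(74/21) ≈ 0.0869.
C₀ = D/Vd = 1278/267 ≈ 4.787 μg/mL.
Before the 6th dose, 5 doses have been given. Superposition: Cmin = C₀·(f + f² + … + f^5).
≈ 4.787 × (0.0869 + 0.0076 + 0.0007 + 0.0001 + 0.0000) ≈ 4.787 × 0.0953 ≈ 0.456 μg/mL.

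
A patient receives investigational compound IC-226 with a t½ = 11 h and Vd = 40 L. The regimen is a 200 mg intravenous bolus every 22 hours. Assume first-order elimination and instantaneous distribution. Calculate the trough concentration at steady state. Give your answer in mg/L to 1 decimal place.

1.7 mg/L

τ = 22 h = 2 half-lives, so f = (1/2)^2 = 0.25.
Accumulation ratio R = 1/(1 − f) = 1/0.75 = 4/3.
Single-dose peak C₀ = D/Vd = 200/40 = 5 mg/L.
Steady-state peak Cmax,ss = C₀·R = 5 × 4/3 ≈ 6.667 mg/L.
Steady-state trough Cmin,ss = Cmax,ss·f ≈ 6.667 × 0.25 ≈ 1.667 mg/L.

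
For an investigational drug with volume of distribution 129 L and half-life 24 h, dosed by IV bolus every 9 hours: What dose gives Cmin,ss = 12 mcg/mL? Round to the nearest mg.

460 mg

τ/t½ = 9/24 ≈ 0.375, so f = (1/2)^(9/24) ≈ 0.771105.
Cmin,ss = (D/Vd)·f/(1−f), so D = Cmin,ss·Vd·(1−f)/f.
D = 12 × 129 × (1−f)/f ≈ 12 × 129 × 0.29684 ≈ 459.51 mg.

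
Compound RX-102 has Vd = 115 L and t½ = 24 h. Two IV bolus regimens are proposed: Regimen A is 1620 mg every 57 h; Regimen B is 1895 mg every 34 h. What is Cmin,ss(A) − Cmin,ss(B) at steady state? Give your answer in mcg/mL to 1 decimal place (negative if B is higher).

-6.5 mcg/mL

Regimen A: f = (1/2)^(57/24) ≈ 0.1928; Cmin,ss = (1620/115)·f/(1−f) ≈ 3.365 mcg/mL.
Regimen B: f = (1/2)^(34/24) ≈ 0.3746; Cmin,ss = (1895/115)·f/(1−f) ≈ 9.870 mcg/mL.
Difference ≈ 3.365 − 9.870 ≈ -6.505 mcg/mL.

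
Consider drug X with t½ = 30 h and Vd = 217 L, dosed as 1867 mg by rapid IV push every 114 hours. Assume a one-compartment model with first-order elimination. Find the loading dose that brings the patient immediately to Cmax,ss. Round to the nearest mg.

f = (1/2)^(114/30) ≈ 0.071794; accumulation ratio R = 1/(1−f) ≈ 1.07735.
Loading dose to hit Cmax,ss on first dose: D_load = D_maint·R ≈ 1867 × 1.07735 ≈ 2011.41 mg.

2011 mg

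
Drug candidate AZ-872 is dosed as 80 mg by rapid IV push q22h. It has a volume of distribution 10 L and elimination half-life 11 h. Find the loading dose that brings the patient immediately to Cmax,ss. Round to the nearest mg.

f = (1/2)^(22/11) ≈ 0.250000; accumulation ratio R = 1/(1−f) ≈ 1.33333.
Loading dose to hit Cmax,ss on first dose: D_load = D_maint·R ≈ 80 × 1.33333 ≈ 106.67 mg.

107 mg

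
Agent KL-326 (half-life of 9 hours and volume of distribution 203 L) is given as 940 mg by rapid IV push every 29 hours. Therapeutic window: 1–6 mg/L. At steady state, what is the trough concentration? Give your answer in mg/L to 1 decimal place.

Over one 29-h interval, 29/9 ≈ 3.2222 half-lives elapse, leaving f ≈ 0.1072 of each dose.
At steady state, accumulation factor R = 1/(1 − e^(−kτ)) ≈ 1.1201.
Each bolus raises the concentration by D/Vd = 940/203 ≈ 4.631 mg/L.
Steady-state peak Cmax,ss = C₀·R ≈ 4.631 × 1.1201 ≈ 5.187 mg/L.
One interval later, Cmin,ss = Cmax,ss·e^(−kτ) ≈ 5.187 × 0.1072 ≈ 0.556 mg/L.
Trough 0.6 mg/L vs MEC 1 mg/L: subtherapeutic.

0.6 mg/L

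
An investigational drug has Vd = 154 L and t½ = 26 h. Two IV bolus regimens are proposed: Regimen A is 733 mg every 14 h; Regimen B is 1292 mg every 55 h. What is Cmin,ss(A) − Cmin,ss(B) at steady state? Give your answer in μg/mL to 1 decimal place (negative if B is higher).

8.0 μg/mL

Regimen A: f = (1/2)^(14/26) ≈ 0.6885; Cmin,ss = (733/154)·f/(1−f) ≈ 10.520 μg/mL.
Regimen B: f = (1/2)^(55/26) ≈ 0.2308; Cmin,ss = (1292/154)·f/(1−f) ≈ 2.517 μg/mL.
Difference ≈ 10.520 − 2.517 ≈ 8.003 μg/mL.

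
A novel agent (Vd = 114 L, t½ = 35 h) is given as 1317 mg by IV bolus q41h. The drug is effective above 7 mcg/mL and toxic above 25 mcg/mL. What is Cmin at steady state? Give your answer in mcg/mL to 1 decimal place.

9.2 mcg/mL

k = ln2/t½ = ln2/35 ≈ 0.019804 h⁻¹; fraction remaining f = e^(−kτ) = e^(−0.019804×41) ≈ 0.4440.
Single-dose peak C₀ = D/Vd = 1317/114 ≈ 11.553 mcg/mL.
Steady-state trough Cmin,ss = C₀·f/(1−f) ≈ 11.553 × 0.4440/0.5560 ≈ 9.226 mcg/mL.
Trough 9.2 mcg/mL vs MEC 7 mcg/mL: adequate.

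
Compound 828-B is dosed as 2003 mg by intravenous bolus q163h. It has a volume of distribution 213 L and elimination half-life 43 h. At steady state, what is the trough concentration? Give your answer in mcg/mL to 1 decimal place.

0.7 mcg/mL

τ/t½ = 163/43 ≈ 3.7907, so fraction remaining f = (1/2)^(163/43) ≈ 0.0723.
At steady state, accumulation factor R = 1/(1 − e^(−kτ)) ≈ 1.0779.
Each bolus raises the concentration by D/Vd = 2003/213 ≈ 9.404 mcg/mL.
Steady-state peak Cmax,ss = C₀·R ≈ 9.404 × 1.0779 ≈ 10.137 mcg/mL.
Steady-state trough Cmin,ss = Cmax,ss·f ≈ 10.137 × 0.0723 ≈ 0.733 mcg/mL.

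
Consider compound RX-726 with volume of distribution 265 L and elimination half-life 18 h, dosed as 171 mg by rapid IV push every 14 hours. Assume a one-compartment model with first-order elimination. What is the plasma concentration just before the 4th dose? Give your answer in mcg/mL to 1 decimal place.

0.7 mcg/mL

f = (1/2)^(τ/t½) = (1/2)^(14/18) ≈ 0.5833.
C₀ = D/Vd = 171/265 ≈ 0.645 mcg/mL.
Before the 4th dose, 3 doses have been given. Superposition: Cmin = C₀·(f + f² + … + f^3).
≈ 0.645 × (0.5833 + 0.3402 + 0.1985) ≈ 0.645 × 1.1220 ≈ 0.724 mcg/mL.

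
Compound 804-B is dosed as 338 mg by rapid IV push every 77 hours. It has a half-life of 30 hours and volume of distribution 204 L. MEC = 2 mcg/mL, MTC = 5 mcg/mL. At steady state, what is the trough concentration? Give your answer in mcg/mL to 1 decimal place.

0.3 mcg/mL

τ/t½ = 77/30 ≈ 2.5667, so fraction remaining f = (1/2)^(77/30) ≈ 0.1688.
Single-dose peak C₀ = D/Vd = 338/204 ≈ 1.657 mcg/mL.
Steady-state trough Cmin,ss = C₀·f/(1−f) ≈ 1.657 × 0.1688/0.8312 ≈ 0.337 mcg/mL.
Trough 0.3 mcg/mL vs MEC 2 mcg/mL: subtherapeutic.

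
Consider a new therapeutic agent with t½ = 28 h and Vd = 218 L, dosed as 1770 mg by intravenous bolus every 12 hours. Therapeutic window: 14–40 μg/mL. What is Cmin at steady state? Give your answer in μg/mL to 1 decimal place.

τ/t½ = 12/28 ≈ 0.42857, so fraction remaining f = (1/2)^(12/28) ≈ 0.7430.
At steady state, accumulation factor R = 1/(1 − e^(−kτ)) ≈ 3.8911.
Single-dose peak C₀ = D/Vd = 1770/218 ≈ 8.119 μg/mL.
Steady-state peak Cmax,ss = C₀·R ≈ 8.119 × 3.8911 ≈ 31.592 μg/mL.
Steady-state trough Cmin,ss = Cmax,ss·f ≈ 31.592 × 0.7430 ≈ 23.473 μg/mL.
Trough 23.5 μg/mL vs MEC 14 μg/mL: adequate.

23.5 μg/mL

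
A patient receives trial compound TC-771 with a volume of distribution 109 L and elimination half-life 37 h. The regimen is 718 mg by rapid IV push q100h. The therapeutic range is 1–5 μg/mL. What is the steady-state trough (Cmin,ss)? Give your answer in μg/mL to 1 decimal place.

1.2 μg/mL

Over one 100-h interval, 100/37 ≈ 2.7027 half-lives elapse, leaving f ≈ 0.1536 of each dose.
Each bolus raises the concentration by D/Vd = 718/109 ≈ 6.587 μg/mL.
Steady-state trough Cmin,ss = C₀·f/(1−f) ≈ 6.587 × 0.1536/0.8464 ≈ 1.195 μg/mL.
Trough 1.2 μg/mL vs MEC 1 μg/mL: adequate.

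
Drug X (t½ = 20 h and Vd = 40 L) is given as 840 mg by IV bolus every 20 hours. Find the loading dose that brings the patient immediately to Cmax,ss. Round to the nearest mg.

1680 mg

f = (1/2)^(20/20) ≈ 0.500000; accumulation ratio R = 1/(1−f) ≈ 2.00000.
Loading dose to hit Cmax,ss on first dose: D_load = D_maint·R ≈ 840 × 2.00000 ≈ 1680.00 mg.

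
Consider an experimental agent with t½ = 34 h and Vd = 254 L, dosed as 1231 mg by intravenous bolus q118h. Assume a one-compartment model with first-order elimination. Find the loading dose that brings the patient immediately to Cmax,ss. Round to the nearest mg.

f = (1/2)^(118/34) ≈ 0.090209; accumulation ratio R = 1/(1−f) ≈ 1.09915.
Loading dose to hit Cmax,ss on first dose: D_load = D_maint·R ≈ 1231 × 1.09915 ≈ 1353.05 mg.

1353 mg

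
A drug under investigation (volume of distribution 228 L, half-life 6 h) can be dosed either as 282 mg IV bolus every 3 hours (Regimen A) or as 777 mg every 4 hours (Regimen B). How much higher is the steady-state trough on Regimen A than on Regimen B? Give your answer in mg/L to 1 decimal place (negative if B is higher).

Regimen A: f = (1/2)^(3/6) ≈ 0.7071; Cmin,ss = (282/228)·f/(1−f) ≈ 2.986 mg/L.
Regimen B: f = (1/2)^(4/6) ≈ 0.6300; Cmin,ss = (777/228)·f/(1−f) ≈ 5.803 mg/L.
Difference ≈ 2.986 − 5.803 ≈ -2.817 mg/L.

-2.8 mg/L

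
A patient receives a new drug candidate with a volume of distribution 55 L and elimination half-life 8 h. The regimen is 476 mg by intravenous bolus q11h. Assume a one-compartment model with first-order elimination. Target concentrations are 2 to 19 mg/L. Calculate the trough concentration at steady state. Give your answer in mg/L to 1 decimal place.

τ/t½ = 11/8 ≈ 1.375, so fraction remaining f = (1/2)^(11/8) ≈ 0.3856.
At steady state, accumulation factor R = 1/(1 − e^(−kτ)) ≈ 1.6276.
Each bolus raises the concentration by D/Vd = 476/55 ≈ 8.655 mg/L.
Steady-state peak Cmax,ss = C₀·R ≈ 8.655 × 1.6276 ≈ 14.087 mg/L.
Steady-state trough Cmin,ss = Cmax,ss·f ≈ 14.087 × 0.3856 ≈ 5.432 mg/L.
Trough 5.4 mg/L vs MEC 2 mg/L: adequate.

5.4 mg/L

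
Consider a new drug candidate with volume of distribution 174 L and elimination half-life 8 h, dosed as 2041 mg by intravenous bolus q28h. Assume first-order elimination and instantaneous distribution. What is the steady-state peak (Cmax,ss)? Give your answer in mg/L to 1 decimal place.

12.9 mg/L

Over one 28-h interval, 28/8 ≈ 3.5 half-lives elapse, leaving f ≈ 0.0884 of each dose.
Accumulation ratio R = 1/(1 − f) ≈ 1/0.9116 ≈ 1.0970.
Single-dose peak C₀ = D/Vd = 2041/174 ≈ 11.730 mg/L.
Cmax,ss = C₀/(1 − f) ≈ 11.730/0.9116 ≈ 12.867 mg/L.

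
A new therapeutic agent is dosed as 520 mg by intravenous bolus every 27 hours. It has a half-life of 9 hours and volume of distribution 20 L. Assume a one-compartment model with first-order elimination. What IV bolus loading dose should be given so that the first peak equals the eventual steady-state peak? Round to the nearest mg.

594 mg

f = (1/2)^(27/9) ≈ 0.125000; accumulation ratio R = 1/(1−f) ≈ 1.14286.
Loading dose to hit Cmax,ss on first dose: D_load = D_maint·R ≈ 520 × 1.14286 ≈ 594.29 mg.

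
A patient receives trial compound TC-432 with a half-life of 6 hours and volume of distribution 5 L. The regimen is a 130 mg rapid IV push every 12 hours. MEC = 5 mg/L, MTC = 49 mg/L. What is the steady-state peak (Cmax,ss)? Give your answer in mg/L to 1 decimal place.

The dosing interval is 2 half-lives, so f = 2^(−2) = 0.25.
At steady state, R = 1/(1 − 0.25) = 4/3.
Single-dose peak C₀ = D/Vd = 130/5 = 26 mg/L.
Steady-state peak Cmax,ss = C₀·R = 26 × 4/3 ≈ 34.667 mg/L.
Peak 34.7 mg/L vs MTC 49 mg/L: below toxic threshold.

34.7 mg/L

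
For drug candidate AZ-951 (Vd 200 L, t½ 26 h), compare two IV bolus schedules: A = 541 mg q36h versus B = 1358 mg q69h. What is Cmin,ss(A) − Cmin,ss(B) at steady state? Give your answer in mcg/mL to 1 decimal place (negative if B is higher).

Regimen A: f = (1/2)^(36/26) ≈ 0.3830; Cmin,ss = (541/200)·f/(1−f) ≈ 1.679 mcg/mL.
Regimen B: f = (1/2)^(69/26) ≈ 0.1589; Cmin,ss = (1358/200)·f/(1−f) ≈ 1.283 mcg/mL.
Difference ≈ 1.679 − 1.283 ≈ 0.396 mcg/mL.

0.4 mcg/mL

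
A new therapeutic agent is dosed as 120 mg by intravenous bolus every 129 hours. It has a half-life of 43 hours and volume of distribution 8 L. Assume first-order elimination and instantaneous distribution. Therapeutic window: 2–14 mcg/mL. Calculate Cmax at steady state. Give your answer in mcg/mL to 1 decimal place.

τ = 129 h = 3 half-lives, so f = (1/2)^3 = 0.125.
At steady state, R = 1/(1 − 0.125) = 8/7.
Single-dose peak C₀ = D/Vd = 120/8 = 15 mcg/mL.
Steady-state peak Cmax,ss = C₀·R = 15 × 8/7 ≈ 17.143 mcg/mL.
Peak 17.1 mcg/mL vs MTC 14 mcg/mL: exceeds toxic threshold.

17.1 mcg/mL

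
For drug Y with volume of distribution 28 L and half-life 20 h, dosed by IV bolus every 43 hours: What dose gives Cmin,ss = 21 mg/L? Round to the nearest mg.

τ/t½ = 43/20 ≈ 2.15, so f = (1/2)^(43/20) ≈ 0.225313.
Cmin,ss = (D/Vd)·f/(1−f), so D = Cmin,ss·Vd·(1−f)/f.
D = 21 × 28 × (1−f)/f ≈ 21 × 28 × 3.43827 ≈ 2021.70 mg.

2022 mg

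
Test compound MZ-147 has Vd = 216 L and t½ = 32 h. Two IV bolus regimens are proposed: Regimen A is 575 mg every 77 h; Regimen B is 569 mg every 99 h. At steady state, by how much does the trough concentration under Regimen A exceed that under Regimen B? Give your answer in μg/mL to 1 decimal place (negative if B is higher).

Regimen A: f = (1/2)^(77/32) ≈ 0.1886; Cmin,ss = (575/216)·f/(1−f) ≈ 0.619 μg/mL.
Regimen B: f = (1/2)^(99/32) ≈ 0.1171; Cmin,ss = (569/216)·f/(1−f) ≈ 0.349 μg/mL.
Difference ≈ 0.619 − 0.349 ≈ 0.270 μg/mL.

0.3 μg/mL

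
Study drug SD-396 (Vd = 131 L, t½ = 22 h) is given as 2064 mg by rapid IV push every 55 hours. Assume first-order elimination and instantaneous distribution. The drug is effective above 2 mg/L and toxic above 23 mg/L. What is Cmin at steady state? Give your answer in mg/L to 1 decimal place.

3.4 mg/L

k = ln2/t½ = ln2/22 ≈ 0.031507 h⁻¹; fraction remaining f = e^(−kτ) = e^(−0.031507×55) ≈ 0.1768.
Accumulation ratio R = 1/(1 − f) ≈ 1/0.8232 ≈ 1.2148.
Each bolus raises the concentration by D/Vd = 2064/131 ≈ 15.756 mg/L.
Steady-state peak Cmax,ss = C₀·R ≈ 15.756 × 1.2148 ≈ 19.140 mg/L.
Steady-state trough Cmin,ss = Cmax,ss·f ≈ 19.140 × 0.1768 ≈ 3.384 mg/L.
Trough 3.4 mg/L vs MEC 2 mg/L: adequate.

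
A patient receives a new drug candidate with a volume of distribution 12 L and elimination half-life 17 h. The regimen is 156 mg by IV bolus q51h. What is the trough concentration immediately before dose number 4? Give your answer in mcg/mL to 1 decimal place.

1.9 mcg/mL

f = (1/2)^(τ/t½) = (1/2)^(51/17) ≈ 0.1250.
C₀ = D/Vd = 156/12 ≈ 13.000 mcg/mL.
Before the 4th dose, 3 doses have been given. Superposition: Cmin = C₀·(f + f² + … + f^3).
≈ 13.000 × (0.1250 + 0.0156 + 0.0020) ≈ 13.000 × 0.1426 ≈ 1.854 mcg/mL.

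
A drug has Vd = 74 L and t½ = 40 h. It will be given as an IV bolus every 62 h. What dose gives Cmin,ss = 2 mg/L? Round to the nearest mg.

τ/t½ = 62/40 ≈ 1.55, so f = (1/2)^(62/40) ≈ 0.341510.
Cmin,ss = (D/Vd)·f/(1−f), so D = Cmin,ss·Vd·(1−f)/f.
D = 2 × 74 × (1−f)/f ≈ 2 × 74 × 1.92817 ≈ 285.37 mg.

285 mg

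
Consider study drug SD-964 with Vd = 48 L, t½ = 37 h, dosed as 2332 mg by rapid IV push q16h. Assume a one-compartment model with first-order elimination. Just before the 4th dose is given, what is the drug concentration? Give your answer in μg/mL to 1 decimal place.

82.4 μg/mL

f = (1/2)^(τ/t½) = (1/2)^(16/37) ≈ 0.7410.
C₀ = D/Vd = 2332/48 ≈ 48.583 μg/mL.
Before the 4th dose, 3 doses have been given. Superposition: Cmin = C₀·(f + f² + … + f^3).
≈ 48.583 × (0.7410 + 0.5491 + 0.4069) ≈ 48.583 × 1.6970 ≈ 82.445 μg/mL.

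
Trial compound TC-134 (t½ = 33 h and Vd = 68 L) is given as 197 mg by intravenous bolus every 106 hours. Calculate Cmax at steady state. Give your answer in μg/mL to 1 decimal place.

k = ln2/t½ = ln2/33 ≈ 0.021004 h⁻¹; fraction remaining f = e^(−kτ) = e^(−0.021004×106) ≈ 0.1079.
At steady state, accumulation factor R = 1/(1 − e^(−kτ)) ≈ 1.1210.
Single-dose peak C₀ = D/Vd = 197/68 ≈ 2.897 μg/mL.
Steady-state peak Cmax,ss = C₀·R ≈ 2.897 × 1.1210 ≈ 3.248 μg/mL.

3.2 μg/mL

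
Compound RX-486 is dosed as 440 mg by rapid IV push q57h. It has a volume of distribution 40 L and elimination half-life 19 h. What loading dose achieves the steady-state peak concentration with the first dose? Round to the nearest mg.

503 mg

f = (1/2)^(57/19) ≈ 0.125000; accumulation ratio R = 1/(1−f) ≈ 1.14286.
Loading dose to hit Cmax,ss on first dose: D_load = D_maint·R ≈ 440 × 1.14286 ≈ 502.86 mg.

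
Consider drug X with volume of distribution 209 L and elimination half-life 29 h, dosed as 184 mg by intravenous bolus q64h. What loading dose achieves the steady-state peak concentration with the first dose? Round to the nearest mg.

f = (1/2)^(64/29) ≈ 0.216600; accumulation ratio R = 1/(1−f) ≈ 1.27649.
Loading dose to hit Cmax,ss on first dose: D_load = D_maint·R ≈ 184 × 1.27649 ≈ 234.87 mg.

235 mg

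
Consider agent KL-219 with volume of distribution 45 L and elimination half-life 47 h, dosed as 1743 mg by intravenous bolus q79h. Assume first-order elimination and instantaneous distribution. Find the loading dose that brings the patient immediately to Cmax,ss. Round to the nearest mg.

f = (1/2)^(79/47) ≈ 0.311899; accumulation ratio R = 1/(1−f) ≈ 1.45328.
Loading dose to hit Cmax,ss on first dose: D_load = D_maint·R ≈ 1743 × 1.45328 ≈ 2533.07 mg.

2533 mg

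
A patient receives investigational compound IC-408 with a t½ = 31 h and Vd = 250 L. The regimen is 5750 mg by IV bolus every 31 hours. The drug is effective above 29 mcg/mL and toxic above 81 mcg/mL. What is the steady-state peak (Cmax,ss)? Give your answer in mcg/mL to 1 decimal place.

46.0 mcg/mL

τ = 31 h = 1 half-life, so f = (1/2)^1 = 0.5.
At steady state, R = 1/(1 − 0.5) = 2/1.
Single-dose peak C₀ = D/Vd = 5750/250 = 23 mcg/mL.
Steady-state peak Cmax,ss = C₀·R = 23 × 2/1 ≈ 46.000 mcg/mL.
Peak 46.0 mcg/mL vs MTC 81 mcg/mL: below toxic threshold.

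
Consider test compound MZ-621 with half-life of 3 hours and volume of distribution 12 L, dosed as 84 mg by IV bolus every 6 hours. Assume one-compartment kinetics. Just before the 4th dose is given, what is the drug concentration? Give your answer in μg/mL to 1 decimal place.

2.3 μg/mL

f = (1/2)^(τ/t½) = (1/2)^(6/3) ≈ 0.2500.
C₀ = D/Vd = 84/12 ≈ 7.000 μg/mL.
Before the 4th dose, 3 doses have been given. Superposition: Cmin = C₀·(f + f² + … + f^3).
≈ 7.000 × (0.2500 + 0.0625 + 0.0156) ≈ 7.000 × 0.3281 ≈ 2.297 μg/mL.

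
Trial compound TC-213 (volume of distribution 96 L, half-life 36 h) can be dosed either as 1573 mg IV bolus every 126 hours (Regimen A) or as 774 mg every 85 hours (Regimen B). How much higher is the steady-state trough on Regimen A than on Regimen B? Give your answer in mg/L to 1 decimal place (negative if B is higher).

Regimen A: f = (1/2)^(126/36) ≈ 0.0884; Cmin,ss = (1573/96)·f/(1−f) ≈ 1.589 mg/L.
Regimen B: f = (1/2)^(85/36) ≈ 0.1946; Cmin,ss = (774/96)·f/(1−f) ≈ 1.948 mg/L.
Difference ≈ 1.589 − 1.948 ≈ -0.359 mg/L.

-0.4 mg/L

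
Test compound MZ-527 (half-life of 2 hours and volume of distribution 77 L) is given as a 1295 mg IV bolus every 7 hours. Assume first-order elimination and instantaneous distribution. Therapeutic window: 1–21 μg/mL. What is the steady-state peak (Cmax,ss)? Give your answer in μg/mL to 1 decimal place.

18.4 μg/mL

τ/t½ = 7/2 ≈ 3.5, so fraction remaining f = (1/2)^(7/2) ≈ 0.0884.
At steady state, accumulation factor R = 1/(1 − e^(−kτ)) ≈ 1.0970.
Single-dose peak C₀ = D/Vd = 1295/77 ≈ 16.818 μg/mL.
Steady-state peak Cmax,ss = C₀·R ≈ 16.818 × 1.0970 ≈ 18.449 μg/mL.
Peak 18.4 μg/mL vs MTC 21 μg/mL: below toxic threshold.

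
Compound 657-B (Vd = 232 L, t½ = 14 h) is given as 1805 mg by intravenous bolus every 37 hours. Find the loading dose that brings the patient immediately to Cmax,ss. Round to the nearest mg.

2149 mg

f = (1/2)^(37/14) ≈ 0.160111; accumulation ratio R = 1/(1−f) ≈ 1.19063.
Loading dose to hit Cmax,ss on first dose: D_load = D_maint·R ≈ 1805 × 1.19063 ≈ 2149.09 mg.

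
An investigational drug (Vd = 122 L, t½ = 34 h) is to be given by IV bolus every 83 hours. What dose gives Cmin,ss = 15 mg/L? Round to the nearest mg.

8108 mg

τ/t½ = 83/34 ≈ 2.4412, so f = (1/2)^(83/34) ≈ 0.184133.
Cmin,ss = (D/Vd)·f/(1−f), so D = Cmin,ss·Vd·(1−f)/f.
D = 15 × 122 × (1−f)/f ≈ 15 × 122 × 4.43086 ≈ 8108.47 mg.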